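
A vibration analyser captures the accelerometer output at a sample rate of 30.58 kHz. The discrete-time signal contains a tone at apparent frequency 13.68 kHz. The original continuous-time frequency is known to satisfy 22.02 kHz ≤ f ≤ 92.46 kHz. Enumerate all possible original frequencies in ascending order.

44.26 kHz, 47.48 kHz, 74.84 kHz, 78.06 kHz

Frequencies that alias to 13.68 kHz are k·fs ± 13.68 kHz for integer k ≥ 0.
k=0: 13.68 kHz.
k=1: 16.9 kHz, 44.26 kHz.
k=2: 47.48 kHz, 74.84 kHz.
k=3: 78.06 kHz, 105.42 kHz.
k=4: 108.64 kHz, 136 kHz.
Within [22.02 kHz, 92.46 kHz]: 44.26 kHz, 47.48 kHz, 74.84 kHz, 78.06 kHz.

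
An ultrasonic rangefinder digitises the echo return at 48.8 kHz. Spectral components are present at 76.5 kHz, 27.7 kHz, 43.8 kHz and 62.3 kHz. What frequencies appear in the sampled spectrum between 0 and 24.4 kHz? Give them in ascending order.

fs/2 = 24.4 kHz.
76.5 kHz mod fs = 27.7 kHz.
27.7 kHz > fs/2 = 24.4 kHz, folds to fs − 27.7 kHz = 21.1 kHz.
27.7 kHz > fs/2 = 24.4 kHz, folds to fs − 27.7 kHz = 21.1 kHz.
43.8 kHz > fs/2 = 24.4 kHz, folds to fs − 43.8 kHz = 5 kHz.
62.3 kHz mod fs = 13.5 kHz.
13.5 kHz ≤ fs/2 = 24.4 kHz, appears at 13.5 kHz.
Distinct values: {5 kHz, 13.5 kHz, 21.1 kHz}.

5 kHz, 13.5 kHz, 21.1 kHz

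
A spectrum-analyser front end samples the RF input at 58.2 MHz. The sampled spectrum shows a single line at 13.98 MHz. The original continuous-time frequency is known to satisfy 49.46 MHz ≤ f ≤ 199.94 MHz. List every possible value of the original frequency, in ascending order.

72.18 MHz, 102.42 MHz, 130.38 MHz, 160.62 MHz, 188.58 MHz

Frequencies that alias to 13.98 MHz are k·fs ± 13.98 MHz for integer k ≥ 0.
k=0: 13.98 MHz.
k=1: 44.22 MHz, 72.18 MHz.
k=2: 102.42 MHz, 130.38 MHz.
k=3: 160.62 MHz, 188.58 MHz.
k=4: 218.82 MHz, 246.78 MHz.
Within [49.46 MHz, 199.94 MHz]: 72.18 MHz, 102.42 MHz, 130.38 MHz, 160.62 MHz, 188.58 MHz.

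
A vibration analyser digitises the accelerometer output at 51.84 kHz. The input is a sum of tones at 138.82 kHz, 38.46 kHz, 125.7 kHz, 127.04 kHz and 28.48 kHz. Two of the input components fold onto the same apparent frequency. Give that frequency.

fs/2 = 25.92 kHz.
138.82 kHz mod fs = 35.14 kHz.
35.14 kHz > fs/2 = 25.92 kHz, folds to fs − 35.14 kHz = 16.7 kHz.
38.46 kHz > fs/2 = 25.92 kHz, folds to fs − 38.46 kHz = 13.38 kHz.
125.7 kHz mod fs = 22.02 kHz.
22.02 kHz ≤ fs/2 = 25.92 kHz, appears at 22.02 kHz.
127.04 kHz mod fs = 23.36 kHz.
23.36 kHz ≤ fs/2 = 25.92 kHz, appears at 23.36 kHz.
28.48 kHz > fs/2 = 25.92 kHz, folds to fs − 28.48 kHz = 23.36 kHz.
28.48 kHz and 127.04 kHz both map to 23.36 kHz.

23.36 kHz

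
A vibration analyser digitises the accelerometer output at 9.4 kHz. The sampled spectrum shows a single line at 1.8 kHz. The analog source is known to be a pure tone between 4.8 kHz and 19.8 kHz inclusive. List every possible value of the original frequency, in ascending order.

Frequencies that alias to 1.8 kHz are k·fs ± 1.8 kHz for integer k ≥ 0.
k=0: 1.8 kHz.
k=1: 7.6 kHz, 11.2 kHz.
k=2: 17 kHz, 20.6 kHz.
k=3: 26.4 kHz, 30 kHz.
Within [4.8 kHz, 19.8 kHz]: 7.6 kHz, 11.2 kHz, 17 kHz.

7.6 kHz, 11.2 kHz, 17 kHz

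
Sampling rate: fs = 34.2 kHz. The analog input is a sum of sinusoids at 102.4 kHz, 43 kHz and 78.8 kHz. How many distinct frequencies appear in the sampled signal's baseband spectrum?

3

fs/2 = 17.1 kHz.
102.4 kHz mod fs = 34 kHz.
34 kHz > fs/2 = 17.1 kHz, folds to fs − 34 kHz = 0.2 kHz.
43 kHz mod fs = 8.8 kHz.
8.8 kHz ≤ fs/2 = 17.1 kHz, appears at 8.8 kHz.
78.8 kHz mod fs = 10.4 kHz.
10.4 kHz ≤ fs/2 = 17.1 kHz, appears at 10.4 kHz.
Distinct values: {0.2 kHz, 8.8 kHz, 10.4 kHz} → 3.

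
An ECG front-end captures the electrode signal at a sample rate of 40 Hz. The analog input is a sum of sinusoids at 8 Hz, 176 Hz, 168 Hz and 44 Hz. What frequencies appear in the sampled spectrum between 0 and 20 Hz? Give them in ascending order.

fs/2 = 20 Hz.
8 Hz ≤ fs/2 = 20 Hz, passes unchanged.
176 Hz mod fs = 16 Hz.
16 Hz ≤ fs/2 = 20 Hz, appears at 16 Hz.
168 Hz mod fs = 8 Hz.
8 Hz ≤ fs/2 = 20 Hz, appears at 8 Hz.
44 Hz mod fs = 4 Hz.
4 Hz ≤ fs/2 = 20 Hz, appears at 4 Hz.
Distinct values: {4 Hz, 8 Hz, 16 Hz}.

4 Hz, 8 Hz, 16 Hz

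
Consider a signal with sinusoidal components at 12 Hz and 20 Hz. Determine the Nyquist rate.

Highest-frequency component: 20 Hz.
Nyquist rate = 2 × 20 Hz = 40 Hz.

40 Hz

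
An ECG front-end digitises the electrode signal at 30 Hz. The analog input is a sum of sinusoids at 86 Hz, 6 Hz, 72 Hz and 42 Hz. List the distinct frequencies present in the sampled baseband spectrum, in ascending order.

4 Hz, 6 Hz, 12 Hz

fs/2 = 15 Hz.
86 Hz mod fs = 26 Hz.
26 Hz > fs/2 = 15 Hz, folds to fs − 26 Hz = 4 Hz.
6 Hz ≤ fs/2 = 15 Hz, passes unchanged.
72 Hz mod fs = 12 Hz.
12 Hz ≤ fs/2 = 15 Hz, appears at 12 Hz.
42 Hz mod fs = 12 Hz.
12 Hz ≤ fs/2 = 15 Hz, appears at 12 Hz.
Distinct values: {4 Hz, 6 Hz, 12 Hz}.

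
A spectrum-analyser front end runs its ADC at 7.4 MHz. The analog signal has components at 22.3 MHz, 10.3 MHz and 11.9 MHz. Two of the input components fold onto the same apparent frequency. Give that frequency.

fs/2 = 3.7 MHz.
22.3 MHz mod fs = 0.1 MHz.
0.1 MHz ≤ fs/2 = 3.7 MHz, appears at 0.1 MHz.
10.3 MHz mod fs = 2.9 MHz.
2.9 MHz ≤ fs/2 = 3.7 MHz, appears at 2.9 MHz.
11.9 MHz mod fs = 4.5 MHz.
4.5 MHz > fs/2 = 3.7 MHz, folds to fs − 4.5 MHz = 2.9 MHz.
10.3 MHz and 11.9 MHz both map to 2.9 MHz.

2.9 MHz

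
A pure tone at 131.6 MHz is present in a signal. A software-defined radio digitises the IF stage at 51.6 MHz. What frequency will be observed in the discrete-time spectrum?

131.6 MHz mod fs = 28.4 MHz.
28.4 MHz > fs/2 = 25.8 MHz, folds to fs − 28.4 MHz = 23.2 MHz.

23.2 MHz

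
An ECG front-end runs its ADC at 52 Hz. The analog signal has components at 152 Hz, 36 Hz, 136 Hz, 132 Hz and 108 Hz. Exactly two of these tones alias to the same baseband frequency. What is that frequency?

fs/2 = 26 Hz.
152 Hz mod fs = 48 Hz.
48 Hz > fs/2 = 26 Hz, folds to fs − 48 Hz = 4 Hz.
36 Hz > fs/2 = 26 Hz, folds to fs − 36 Hz = 16 Hz.
136 Hz mod fs = 32 Hz.
32 Hz > fs/2 = 26 Hz, folds to fs − 32 Hz = 20 Hz.
132 Hz mod fs = 28 Hz.
28 Hz > fs/2 = 26 Hz, folds to fs − 28 Hz = 24 Hz.
108 Hz mod fs = 4 Hz.
4 Hz ≤ fs/2 = 26 Hz, appears at 4 Hz.
108 Hz and 152 Hz both map to 4 Hz.

4 Hz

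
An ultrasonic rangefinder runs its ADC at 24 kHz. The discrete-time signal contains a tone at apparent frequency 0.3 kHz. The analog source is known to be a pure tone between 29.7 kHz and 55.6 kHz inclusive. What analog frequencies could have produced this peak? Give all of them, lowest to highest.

47.7 kHz, 48.3 kHz

Frequencies that alias to 0.3 kHz are k·fs ± 0.3 kHz for integer k ≥ 0.
k=0: 0.3 kHz.
k=1: 23.7 kHz, 24.3 kHz.
k=2: 47.7 kHz, 48.3 kHz.
k=3: 71.7 kHz, 72.3 kHz.
Within [29.7 kHz, 55.6 kHz]: 47.7 kHz, 48.3 kHz.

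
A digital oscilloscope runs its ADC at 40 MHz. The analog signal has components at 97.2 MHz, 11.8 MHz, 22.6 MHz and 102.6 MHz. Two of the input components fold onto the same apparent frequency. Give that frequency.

fs/2 = 20 MHz.
97.2 MHz mod fs = 17.2 MHz.
17.2 MHz ≤ fs/2 = 20 MHz, appears at 17.2 MHz.
11.8 MHz ≤ fs/2 = 20 MHz, passes unchanged.
22.6 MHz > fs/2 = 20 MHz, folds to fs − 22.6 MHz = 17.4 MHz.
102.6 MHz mod fs = 22.6 MHz.
22.6 MHz > fs/2 = 20 MHz, folds to fs − 22.6 MHz = 17.4 MHz.
22.6 MHz and 102.6 MHz both map to 17.4 MHz.

17.4 MHz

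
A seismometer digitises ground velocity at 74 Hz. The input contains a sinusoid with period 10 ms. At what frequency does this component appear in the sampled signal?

T = 10 ms → f = 1/T = 100 Hz.
100 Hz mod fs = 26 Hz.
26 Hz ≤ fs/2 = 37 Hz, appears at 26 Hz.

26 Hz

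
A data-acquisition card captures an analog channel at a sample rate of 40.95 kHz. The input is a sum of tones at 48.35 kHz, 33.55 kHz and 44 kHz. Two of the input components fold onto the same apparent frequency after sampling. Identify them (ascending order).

fs/2 = 20.475 kHz.
48.35 kHz mod fs = 7.4 kHz.
7.4 kHz ≤ fs/2 = 20.475 kHz, appears at 7.4 kHz.
33.55 kHz > fs/2 = 20.475 kHz, folds to fs − 33.55 kHz = 7.4 kHz.
44 kHz mod fs = 3.05 kHz.
3.05 kHz ≤ fs/2 = 20.475 kHz, appears at 3.05 kHz.
33.55 kHz and 48.35 kHz both map to 7.4 kHz.

33.55 kHz, 48.35 kHz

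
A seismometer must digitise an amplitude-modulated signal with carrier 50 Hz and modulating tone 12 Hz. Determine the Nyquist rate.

124 Hz

AM sidebands sit at fc ± fm = 38 Hz and 62 Hz.
Highest-frequency component: 62 Hz.
Nyquist rate = 2 × 62 Hz = 124 Hz.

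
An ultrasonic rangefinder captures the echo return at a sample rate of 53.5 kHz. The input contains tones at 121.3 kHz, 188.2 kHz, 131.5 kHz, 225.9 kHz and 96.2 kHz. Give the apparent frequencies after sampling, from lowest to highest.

fs/2 = 26.75 kHz.
121.3 kHz mod fs = 14.3 kHz.
14.3 kHz ≤ fs/2 = 26.75 kHz, appears at 14.3 kHz.
188.2 kHz mod fs = 27.7 kHz.
27.7 kHz > fs/2 = 26.75 kHz, folds to fs − 27.7 kHz = 25.8 kHz.
131.5 kHz mod fs = 24.5 kHz.
24.5 kHz ≤ fs/2 = 26.75 kHz, appears at 24.5 kHz.
225.9 kHz mod fs = 11.9 kHz.
11.9 kHz ≤ fs/2 = 26.75 kHz, appears at 11.9 kHz.
96.2 kHz mod fs = 42.7 kHz.
42.7 kHz > fs/2 = 26.75 kHz, folds to fs − 42.7 kHz = 10.8 kHz.
Distinct values: {10.8 kHz, 11.9 kHz, 14.3 kHz, 24.5 kHz, 25.8 kHz}.

10.8 kHz, 11.9 kHz, 14.3 kHz, 24.5 kHz, 25.8 kHz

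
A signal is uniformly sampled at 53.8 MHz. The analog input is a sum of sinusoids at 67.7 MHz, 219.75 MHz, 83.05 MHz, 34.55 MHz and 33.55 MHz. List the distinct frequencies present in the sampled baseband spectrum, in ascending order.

fs/2 = 26.9 MHz.
67.7 MHz mod fs = 13.9 MHz.
13.9 MHz ≤ fs/2 = 26.9 MHz, appears at 13.9 MHz.
219.75 MHz mod fs = 4.55 MHz.
4.55 MHz ≤ fs/2 = 26.9 MHz, appears at 4.55 MHz.
83.05 MHz mod fs = 29.25 MHz.
29.25 MHz > fs/2 = 26.9 MHz, folds to fs − 29.25 MHz = 24.55 MHz.
34.55 MHz > fs/2 = 26.9 MHz, folds to fs − 34.55 MHz = 19.25 MHz.
33.55 MHz > fs/2 = 26.9 MHz, folds to fs − 33.55 MHz = 20.25 MHz.
Distinct values: {4.55 MHz, 13.9 MHz, 19.25 MHz, 20.25 MHz, 24.55 MHz}.

4.55 MHz, 13.9 MHz, 19.25 MHz, 20.25 MHz, 24.55 MHz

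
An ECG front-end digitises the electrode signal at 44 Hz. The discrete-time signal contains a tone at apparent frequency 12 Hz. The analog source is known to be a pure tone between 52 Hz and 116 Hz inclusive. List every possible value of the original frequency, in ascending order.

Frequencies that alias to 12 Hz are k·fs ± 12 Hz for integer k ≥ 0.
k=0: 12 Hz.
k=1: 32 Hz, 56 Hz.
k=2: 76 Hz, 100 Hz.
k=3: 120 Hz, 144 Hz.
Within [52 Hz, 116 Hz]: 56 Hz, 76 Hz, 100 Hz.

56 Hz, 76 Hz, 100 Hz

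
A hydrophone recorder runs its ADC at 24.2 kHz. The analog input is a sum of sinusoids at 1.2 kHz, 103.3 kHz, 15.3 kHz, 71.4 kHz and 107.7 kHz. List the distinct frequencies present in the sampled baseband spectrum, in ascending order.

1.2 kHz, 6.5 kHz, 8.9 kHz, 10.9 kHz

fs/2 = 12.1 kHz.
1.2 kHz ≤ fs/2 = 12.1 kHz, passes unchanged.
103.3 kHz mod fs = 6.5 kHz.
6.5 kHz ≤ fs/2 = 12.1 kHz, appears at 6.5 kHz.
15.3 kHz > fs/2 = 12.1 kHz, folds to fs − 15.3 kHz = 8.9 kHz.
71.4 kHz mod fs = 23 kHz.
23 kHz > fs/2 = 12.1 kHz, folds to fs − 23 kHz = 1.2 kHz.
107.7 kHz mod fs = 10.9 kHz.
10.9 kHz ≤ fs/2 = 12.1 kHz, appears at 10.9 kHz.
Distinct values: {1.2 kHz, 6.5 kHz, 8.9 kHz, 10.9 kHz}.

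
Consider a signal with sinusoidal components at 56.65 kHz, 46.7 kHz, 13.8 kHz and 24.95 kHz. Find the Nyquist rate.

Highest-frequency component: 56.65 kHz.
Nyquist rate = 2 × 56.65 kHz = 113.3 kHz.

113.3 kHz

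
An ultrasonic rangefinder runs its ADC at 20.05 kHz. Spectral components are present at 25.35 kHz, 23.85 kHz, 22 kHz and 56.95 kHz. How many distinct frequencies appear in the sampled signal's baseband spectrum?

4

fs/2 = 10.025 kHz.
25.35 kHz mod fs = 5.3 kHz.
5.3 kHz ≤ fs/2 = 10.025 kHz, appears at 5.3 kHz.
23.85 kHz mod fs = 3.8 kHz.
3.8 kHz ≤ fs/2 = 10.025 kHz, appears at 3.8 kHz.
22 kHz mod fs = 1.95 kHz.
1.95 kHz ≤ fs/2 = 10.025 kHz, appears at 1.95 kHz.
56.95 kHz mod fs = 16.85 kHz.
16.85 kHz > fs/2 = 10.025 kHz, folds to fs − 16.85 kHz = 3.2 kHz.
Distinct values: {1.95 kHz, 3.2 kHz, 3.8 kHz, 5.3 kHz} → 4.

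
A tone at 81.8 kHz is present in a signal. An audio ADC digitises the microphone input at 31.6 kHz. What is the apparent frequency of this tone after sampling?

81.8 kHz mod fs = 18.6 kHz.
18.6 kHz > fs/2 = 15.8 kHz, folds to fs − 18.6 kHz = 13 kHz.

13 kHz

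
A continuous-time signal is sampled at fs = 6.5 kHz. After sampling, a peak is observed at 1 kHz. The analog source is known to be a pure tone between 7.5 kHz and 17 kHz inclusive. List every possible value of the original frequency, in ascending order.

7.5 kHz, 12 kHz, 14 kHz

Frequencies that alias to 1 kHz are k·fs ± 1 kHz for integer k ≥ 0.
k=0: 1 kHz.
k=1: 5.5 kHz, 7.5 kHz.
k=2: 12 kHz, 14 kHz.
k=3: 18.5 kHz, 20.5 kHz.
Within [7.5 kHz, 17 kHz]: 7.5 kHz, 12 kHz, 14 kHz.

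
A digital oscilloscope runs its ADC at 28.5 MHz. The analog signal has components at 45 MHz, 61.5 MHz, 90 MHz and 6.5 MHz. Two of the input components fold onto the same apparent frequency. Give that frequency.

fs/2 = 14.25 MHz.
45 MHz mod fs = 16.5 MHz.
16.5 MHz > fs/2 = 14.25 MHz, folds to fs − 16.5 MHz = 12 MHz.
61.5 MHz mod fs = 4.5 MHz.
4.5 MHz ≤ fs/2 = 14.25 MHz, appears at 4.5 MHz.
90 MHz mod fs = 4.5 MHz.
4.5 MHz ≤ fs/2 = 14.25 MHz, appears at 4.5 MHz.
6.5 MHz ≤ fs/2 = 14.25 MHz, passes unchanged.
61.5 MHz and 90 MHz both map to 4.5 MHz.

4.5 MHz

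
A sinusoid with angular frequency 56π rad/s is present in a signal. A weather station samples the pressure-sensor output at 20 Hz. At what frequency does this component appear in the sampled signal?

ω = 56π rad/s → f = ω/(2π) = 28 Hz.
28 Hz mod fs = 8 Hz.
8 Hz ≤ fs/2 = 10 Hz, appears at 8 Hz.

8 Hz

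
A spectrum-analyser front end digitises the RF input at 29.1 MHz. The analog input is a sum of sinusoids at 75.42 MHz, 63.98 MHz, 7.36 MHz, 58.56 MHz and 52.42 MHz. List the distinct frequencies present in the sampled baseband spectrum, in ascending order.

0.36 MHz, 5.78 MHz, 7.36 MHz, 11.88 MHz

fs/2 = 14.55 MHz.
75.42 MHz mod fs = 17.22 MHz.
17.22 MHz > fs/2 = 14.55 MHz, folds to fs − 17.22 MHz = 11.88 MHz.
63.98 MHz mod fs = 5.78 MHz.
5.78 MHz ≤ fs/2 = 14.55 MHz, appears at 5.78 MHz.
7.36 MHz ≤ fs/2 = 14.55 MHz, passes unchanged.
58.56 MHz mod fs = 0.36 MHz.
0.36 MHz ≤ fs/2 = 14.55 MHz, appears at 0.36 MHz.
52.42 MHz mod fs = 23.32 MHz.
23.32 MHz > fs/2 = 14.55 MHz, folds to fs − 23.32 MHz = 5.78 MHz.
Distinct values: {0.36 MHz, 5.78 MHz, 7.36 MHz, 11.88 MHz}.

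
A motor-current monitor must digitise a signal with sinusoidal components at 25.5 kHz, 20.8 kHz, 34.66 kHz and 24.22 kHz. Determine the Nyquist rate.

Highest-frequency component: 34.66 kHz.
Nyquist rate = 2 × 34.66 kHz = 69.32 kHz.

69.32 kHz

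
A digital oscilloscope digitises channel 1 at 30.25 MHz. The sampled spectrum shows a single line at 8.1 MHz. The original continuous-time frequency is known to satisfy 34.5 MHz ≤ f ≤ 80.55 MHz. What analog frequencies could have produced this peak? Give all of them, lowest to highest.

Frequencies that alias to 8.1 MHz are k·fs ± 8.1 MHz for integer k ≥ 0.
k=0: 8.1 MHz.
k=1: 22.15 MHz, 38.35 MHz.
k=2: 52.4 MHz, 68.6 MHz.
k=3: 82.65 MHz, 98.85 MHz.
Within [34.5 MHz, 80.55 MHz]: 38.35 MHz, 52.4 MHz, 68.6 MHz.

38.35 MHz, 52.4 MHz, 68.6 MHz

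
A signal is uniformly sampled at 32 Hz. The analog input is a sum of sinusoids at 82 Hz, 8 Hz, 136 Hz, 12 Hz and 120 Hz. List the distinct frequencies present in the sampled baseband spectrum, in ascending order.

fs/2 = 16 Hz.
82 Hz mod fs = 18 Hz.
18 Hz > fs/2 = 16 Hz, folds to fs − 18 Hz = 14 Hz.
8 Hz ≤ fs/2 = 16 Hz, passes unchanged.
136 Hz mod fs = 8 Hz.
8 Hz ≤ fs/2 = 16 Hz, appears at 8 Hz.
12 Hz ≤ fs/2 = 16 Hz, passes unchanged.
120 Hz mod fs = 24 Hz.
24 Hz > fs/2 = 16 Hz, folds to fs − 24 Hz = 8 Hz.
Distinct values: {8 Hz, 12 Hz, 14 Hz}.

8 Hz, 12 Hz, 14 Hz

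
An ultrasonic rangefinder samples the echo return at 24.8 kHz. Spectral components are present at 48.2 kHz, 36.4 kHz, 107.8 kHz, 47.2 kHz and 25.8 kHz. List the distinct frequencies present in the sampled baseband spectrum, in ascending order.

fs/2 = 12.4 kHz.
48.2 kHz mod fs = 23.4 kHz.
23.4 kHz > fs/2 = 12.4 kHz, folds to fs − 23.4 kHz = 1.4 kHz.
36.4 kHz mod fs = 11.6 kHz.
11.6 kHz ≤ fs/2 = 12.4 kHz, appears at 11.6 kHz.
107.8 kHz mod fs = 8.6 kHz.
8.6 kHz ≤ fs/2 = 12.4 kHz, appears at 8.6 kHz.
47.2 kHz mod fs = 22.4 kHz.
22.4 kHz > fs/2 = 12.4 kHz, folds to fs − 22.4 kHz = 2.4 kHz.
25.8 kHz mod fs = 1 kHz.
1 kHz ≤ fs/2 = 12.4 kHz, appears at 1 kHz.
Distinct values: {1 kHz, 1.4 kHz, 2.4 kHz, 8.6 kHz, 11.6 kHz}.

1 kHz, 1.4 kHz, 2.4 kHz, 8.6 kHz, 11.6 kHz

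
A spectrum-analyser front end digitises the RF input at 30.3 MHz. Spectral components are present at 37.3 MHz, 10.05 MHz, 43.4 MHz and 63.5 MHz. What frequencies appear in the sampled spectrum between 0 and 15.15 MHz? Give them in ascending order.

fs/2 = 15.15 MHz.
37.3 MHz mod fs = 7 MHz.
7 MHz ≤ fs/2 = 15.15 MHz, appears at 7 MHz.
10.05 MHz ≤ fs/2 = 15.15 MHz, passes unchanged.
43.4 MHz mod fs = 13.1 MHz.
13.1 MHz ≤ fs/2 = 15.15 MHz, appears at 13.1 MHz.
63.5 MHz mod fs = 2.9 MHz.
2.9 MHz ≤ fs/2 = 15.15 MHz, appears at 2.9 MHz.
Distinct values: {2.9 MHz, 7 MHz, 10.05 MHz, 13.1 MHz}.

2.9 MHz, 7 MHz, 10.05 MHz, 13.1 MHz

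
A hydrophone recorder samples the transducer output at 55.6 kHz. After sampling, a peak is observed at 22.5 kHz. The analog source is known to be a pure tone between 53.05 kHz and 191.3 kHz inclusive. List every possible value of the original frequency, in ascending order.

78.1 kHz, 88.7 kHz, 133.7 kHz, 144.3 kHz, 189.3 kHz

Frequencies that alias to 22.5 kHz are k·fs ± 22.5 kHz for integer k ≥ 0.
k=0: 22.5 kHz.
k=1: 33.1 kHz, 78.1 kHz.
k=2: 88.7 kHz, 133.7 kHz.
k=3: 144.3 kHz, 189.3 kHz.
k=4: 199.9 kHz, 244.9 kHz.
Within [53.05 kHz, 191.3 kHz]: 78.1 kHz, 88.7 kHz, 133.7 kHz, 144.3 kHz, 189.3 kHz.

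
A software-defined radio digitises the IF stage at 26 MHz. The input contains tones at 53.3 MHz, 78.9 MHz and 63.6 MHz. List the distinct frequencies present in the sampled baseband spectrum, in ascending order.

fs/2 = 13 MHz.
53.3 MHz mod fs = 1.3 MHz.
1.3 MHz ≤ fs/2 = 13 MHz, appears at 1.3 MHz.
78.9 MHz mod fs = 0.9 MHz.
0.9 MHz ≤ fs/2 = 13 MHz, appears at 0.9 MHz.
63.6 MHz mod fs = 11.6 MHz.
11.6 MHz ≤ fs/2 = 13 MHz, appears at 11.6 MHz.
Distinct values: {0.9 MHz, 1.3 MHz, 11.6 MHz}.

0.9 MHz, 1.3 MHz, 11.6 MHz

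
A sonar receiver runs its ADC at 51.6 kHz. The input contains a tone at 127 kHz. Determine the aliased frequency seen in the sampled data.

23.8 kHz

127 kHz mod fs = 23.8 kHz.
23.8 kHz ≤ fs/2 = 25.8 kHz, appears at 23.8 kHz.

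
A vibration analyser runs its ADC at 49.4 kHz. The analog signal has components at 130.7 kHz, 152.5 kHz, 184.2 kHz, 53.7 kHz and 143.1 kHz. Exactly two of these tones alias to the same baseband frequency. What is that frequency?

fs/2 = 24.7 kHz.
130.7 kHz mod fs = 31.9 kHz.
31.9 kHz > fs/2 = 24.7 kHz, folds to fs − 31.9 kHz = 17.5 kHz.
152.5 kHz mod fs = 4.3 kHz.
4.3 kHz ≤ fs/2 = 24.7 kHz, appears at 4.3 kHz.
184.2 kHz mod fs = 36 kHz.
36 kHz > fs/2 = 24.7 kHz, folds to fs − 36 kHz = 13.4 kHz.
53.7 kHz mod fs = 4.3 kHz.
4.3 kHz ≤ fs/2 = 24.7 kHz, appears at 4.3 kHz.
143.1 kHz mod fs = 44.3 kHz.
44.3 kHz > fs/2 = 24.7 kHz, folds to fs − 44.3 kHz = 5.1 kHz.
53.7 kHz and 152.5 kHz both map to 4.3 kHz.

4.3 kHz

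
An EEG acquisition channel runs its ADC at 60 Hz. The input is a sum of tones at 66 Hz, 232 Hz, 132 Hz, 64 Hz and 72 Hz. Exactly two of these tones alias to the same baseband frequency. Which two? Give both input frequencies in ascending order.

72 Hz, 132 Hz

fs/2 = 30 Hz.
66 Hz mod fs = 6 Hz.
6 Hz ≤ fs/2 = 30 Hz, appears at 6 Hz.
232 Hz mod fs = 52 Hz.
52 Hz > fs/2 = 30 Hz, folds to fs − 52 Hz = 8 Hz.
132 Hz mod fs = 12 Hz.
12 Hz ≤ fs/2 = 30 Hz, appears at 12 Hz.
64 Hz mod fs = 4 Hz.
4 Hz ≤ fs/2 = 30 Hz, appears at 4 Hz.
72 Hz mod fs = 12 Hz.
12 Hz ≤ fs/2 = 30 Hz, appears at 12 Hz.
72 Hz and 132 Hz both map to 12 Hz.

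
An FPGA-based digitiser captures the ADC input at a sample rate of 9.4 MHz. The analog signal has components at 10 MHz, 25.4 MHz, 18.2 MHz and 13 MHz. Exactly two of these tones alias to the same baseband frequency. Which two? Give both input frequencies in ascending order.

10 MHz, 18.2 MHz

fs/2 = 4.7 MHz.
10 MHz mod fs = 0.6 MHz.
0.6 MHz ≤ fs/2 = 4.7 MHz, appears at 0.6 MHz.
25.4 MHz mod fs = 6.6 MHz.
6.6 MHz > fs/2 = 4.7 MHz, folds to fs − 6.6 MHz = 2.8 MHz.
18.2 MHz mod fs = 8.8 MHz.
8.8 MHz > fs/2 = 4.7 MHz, folds to fs − 8.8 MHz = 0.6 MHz.
13 MHz mod fs = 3.6 MHz.
3.6 MHz ≤ fs/2 = 4.7 MHz, appears at 3.6 MHz.
10 MHz and 18.2 MHz both map to 0.6 MHz.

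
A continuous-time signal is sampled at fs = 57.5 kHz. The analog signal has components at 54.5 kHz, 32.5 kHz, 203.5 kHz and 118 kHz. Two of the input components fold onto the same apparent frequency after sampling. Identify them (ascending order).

54.5 kHz, 118 kHz

fs/2 = 28.75 kHz.
54.5 kHz > fs/2 = 28.75 kHz, folds to fs − 54.5 kHz = 3 kHz.
32.5 kHz > fs/2 = 28.75 kHz, folds to fs − 32.5 kHz = 25 kHz.
203.5 kHz mod fs = 31 kHz.
31 kHz > fs/2 = 28.75 kHz, folds to fs − 31 kHz = 26.5 kHz.
118 kHz mod fs = 3 kHz.
3 kHz ≤ fs/2 = 28.75 kHz, appears at 3 kHz.
54.5 kHz and 118 kHz both map to 3 kHz.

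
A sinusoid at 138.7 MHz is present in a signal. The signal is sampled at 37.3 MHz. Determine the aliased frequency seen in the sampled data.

138.7 MHz mod fs = 26.8 MHz.
26.8 MHz > fs/2 = 18.65 MHz, folds to fs − 26.8 MHz = 10.5 MHz.

10.5 MHz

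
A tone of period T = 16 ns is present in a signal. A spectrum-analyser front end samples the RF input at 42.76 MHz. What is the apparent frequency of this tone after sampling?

T = 16 ns → f = 1/T = 62.5 MHz.
62.5 MHz mod fs = 19.74 MHz.
19.74 MHz ≤ fs/2 = 21.38 MHz, appears at 19.74 MHz.

19.74 MHz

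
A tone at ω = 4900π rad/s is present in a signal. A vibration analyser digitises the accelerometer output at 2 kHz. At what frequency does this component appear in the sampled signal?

0.45 kHz

ω = 4900π rad/s → f = ω/(2π) = 2450 Hz = 2.45 kHz.
2.45 kHz mod fs = 0.45 kHz.
0.45 kHz ≤ fs/2 = 1 kHz, appears at 0.45 kHz.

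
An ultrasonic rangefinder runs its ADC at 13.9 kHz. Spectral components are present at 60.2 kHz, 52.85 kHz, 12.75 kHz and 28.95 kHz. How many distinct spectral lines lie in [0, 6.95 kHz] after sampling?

3

fs/2 = 6.95 kHz.
60.2 kHz mod fs = 4.6 kHz.
4.6 kHz ≤ fs/2 = 6.95 kHz, appears at 4.6 kHz.
52.85 kHz mod fs = 11.15 kHz.
11.15 kHz > fs/2 = 6.95 kHz, folds to fs − 11.15 kHz = 2.75 kHz.
12.75 kHz > fs/2 = 6.95 kHz, folds to fs − 12.75 kHz = 1.15 kHz.
28.95 kHz mod fs = 1.15 kHz.
1.15 kHz ≤ fs/2 = 6.95 kHz, appears at 1.15 kHz.
Distinct values: {1.15 kHz, 2.75 kHz, 4.6 kHz} → 3.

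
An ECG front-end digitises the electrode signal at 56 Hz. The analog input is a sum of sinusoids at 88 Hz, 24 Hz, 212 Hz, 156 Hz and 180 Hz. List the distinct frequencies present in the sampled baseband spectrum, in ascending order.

fs/2 = 28 Hz.
88 Hz mod fs = 32 Hz.
32 Hz > fs/2 = 28 Hz, folds to fs − 32 Hz = 24 Hz.
24 Hz ≤ fs/2 = 28 Hz, passes unchanged.
212 Hz mod fs = 44 Hz.
44 Hz > fs/2 = 28 Hz, folds to fs − 44 Hz = 12 Hz.
156 Hz mod fs = 44 Hz.
44 Hz > fs/2 = 28 Hz, folds to fs − 44 Hz = 12 Hz.
180 Hz mod fs = 12 Hz.
12 Hz ≤ fs/2 = 28 Hz, appears at 12 Hz.
Distinct values: {12 Hz, 24 Hz}.

12 Hz, 24 Hz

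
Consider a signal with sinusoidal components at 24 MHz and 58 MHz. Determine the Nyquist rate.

Highest-frequency component: 58 MHz.
Nyquist rate = 2 × 58 MHz = 116 MHz.

116 MHz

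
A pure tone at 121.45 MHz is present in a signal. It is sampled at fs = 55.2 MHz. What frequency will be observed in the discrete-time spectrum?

11.05 MHz

121.45 MHz mod fs = 11.05 MHz.
11.05 MHz ≤ fs/2 = 27.6 MHz, appears at 11.05 MHz.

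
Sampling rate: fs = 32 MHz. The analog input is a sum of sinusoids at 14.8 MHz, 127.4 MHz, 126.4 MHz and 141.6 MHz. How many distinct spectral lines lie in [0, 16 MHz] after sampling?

4

fs/2 = 16 MHz.
14.8 MHz ≤ fs/2 = 16 MHz, passes unchanged.
127.4 MHz mod fs = 31.4 MHz.
31.4 MHz > fs/2 = 16 MHz, folds to fs − 31.4 MHz = 0.6 MHz.
126.4 MHz mod fs = 30.4 MHz.
30.4 MHz > fs/2 = 16 MHz, folds to fs − 30.4 MHz = 1.6 MHz.
141.6 MHz mod fs = 13.6 MHz.
13.6 MHz ≤ fs/2 = 16 MHz, appears at 13.6 MHz.
Distinct values: {0.6 MHz, 1.6 MHz, 13.6 MHz, 14.8 MHz} → 4.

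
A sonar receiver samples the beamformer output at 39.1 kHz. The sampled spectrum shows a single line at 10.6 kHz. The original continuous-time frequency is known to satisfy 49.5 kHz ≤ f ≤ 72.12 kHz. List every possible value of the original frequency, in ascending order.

49.7 kHz, 67.6 kHz

Frequencies that alias to 10.6 kHz are k·fs ± 10.6 kHz for integer k ≥ 0.
k=0: 10.6 kHz.
k=1: 28.5 kHz, 49.7 kHz.
k=2: 67.6 kHz, 88.8 kHz.
k=3: 106.7 kHz, 127.9 kHz.
Within [49.5 kHz, 72.12 kHz]: 49.7 kHz, 67.6 kHz.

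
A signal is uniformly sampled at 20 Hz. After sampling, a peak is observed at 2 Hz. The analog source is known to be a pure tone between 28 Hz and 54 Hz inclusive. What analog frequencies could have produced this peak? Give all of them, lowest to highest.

Frequencies that alias to 2 Hz are k·fs ± 2 Hz for integer k ≥ 0.
k=0: 2 Hz.
k=1: 18 Hz, 22 Hz.
k=2: 38 Hz, 42 Hz.
k=3: 58 Hz, 62 Hz.
Within [28 Hz, 54 Hz]: 38 Hz, 42 Hz.

38 Hz, 42 Hz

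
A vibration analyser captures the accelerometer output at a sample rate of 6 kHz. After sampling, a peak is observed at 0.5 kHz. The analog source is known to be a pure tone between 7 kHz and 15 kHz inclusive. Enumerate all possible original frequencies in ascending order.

11.5 kHz, 12.5 kHz

Frequencies that alias to 0.5 kHz are k·fs ± 0.5 kHz for integer k ≥ 0.
k=0: 0.5 kHz.
k=1: 5.5 kHz, 6.5 kHz.
k=2: 11.5 kHz, 12.5 kHz.
k=3: 17.5 kHz, 18.5 kHz.
Within [7 kHz, 15 kHz]: 11.5 kHz, 12.5 kHz.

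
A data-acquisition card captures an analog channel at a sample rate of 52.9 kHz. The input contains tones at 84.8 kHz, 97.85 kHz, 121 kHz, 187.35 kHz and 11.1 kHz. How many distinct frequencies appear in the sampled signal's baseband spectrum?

5

fs/2 = 26.45 kHz.
84.8 kHz mod fs = 31.9 kHz.
31.9 kHz > fs/2 = 26.45 kHz, folds to fs − 31.9 kHz = 21 kHz.
97.85 kHz mod fs = 44.95 kHz.
44.95 kHz > fs/2 = 26.45 kHz, folds to fs − 44.95 kHz = 7.95 kHz.
121 kHz mod fs = 15.2 kHz.
15.2 kHz ≤ fs/2 = 26.45 kHz, appears at 15.2 kHz.
187.35 kHz mod fs = 28.65 kHz.
28.65 kHz > fs/2 = 26.45 kHz, folds to fs − 28.65 kHz = 24.25 kHz.
11.1 kHz ≤ fs/2 = 26.45 kHz, passes unchanged.
Distinct values: {7.95 kHz, 11.1 kHz, 15.2 kHz, 21 kHz, 24.25 kHz} → 5.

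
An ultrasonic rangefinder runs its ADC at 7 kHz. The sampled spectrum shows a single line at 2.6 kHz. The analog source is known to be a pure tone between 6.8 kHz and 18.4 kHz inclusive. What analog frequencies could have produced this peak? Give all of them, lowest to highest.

Frequencies that alias to 2.6 kHz are k·fs ± 2.6 kHz for integer k ≥ 0.
k=0: 2.6 kHz.
k=1: 4.4 kHz, 9.6 kHz.
k=2: 11.4 kHz, 16.6 kHz.
k=3: 18.4 kHz, 23.6 kHz.
k=4: 25.4 kHz, 30.6 kHz.
Within [6.8 kHz, 18.4 kHz]: 9.6 kHz, 11.4 kHz, 16.6 kHz, 18.4 kHz.

9.6 kHz, 11.4 kHz, 16.6 kHz, 18.4 kHz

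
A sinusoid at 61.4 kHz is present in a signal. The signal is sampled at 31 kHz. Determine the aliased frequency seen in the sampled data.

0.6 kHz

61.4 kHz mod fs = 30.4 kHz.
30.4 kHz > fs/2 = 15.5 kHz, folds to fs − 30.4 kHz = 0.6 kHz.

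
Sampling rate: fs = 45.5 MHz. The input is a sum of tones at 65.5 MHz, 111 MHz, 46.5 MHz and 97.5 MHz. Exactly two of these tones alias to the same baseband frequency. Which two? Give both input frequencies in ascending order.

65.5 MHz, 111 MHz

fs/2 = 22.75 MHz.
65.5 MHz mod fs = 20 MHz.
20 MHz ≤ fs/2 = 22.75 MHz, appears at 20 MHz.
111 MHz mod fs = 20 MHz.
20 MHz ≤ fs/2 = 22.75 MHz, appears at 20 MHz.
46.5 MHz mod fs = 1 MHz.
1 MHz ≤ fs/2 = 22.75 MHz, appears at 1 MHz.
97.5 MHz mod fs = 6.5 MHz.
6.5 MHz ≤ fs/2 = 22.75 MHz, appears at 6.5 MHz.
65.5 MHz and 111 MHz both map to 20 MHz.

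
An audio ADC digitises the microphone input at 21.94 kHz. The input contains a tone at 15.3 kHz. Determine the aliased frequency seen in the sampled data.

6.64 kHz

15.3 kHz > fs/2 = 10.97 kHz, folds to fs − 15.3 kHz = 6.64 kHz.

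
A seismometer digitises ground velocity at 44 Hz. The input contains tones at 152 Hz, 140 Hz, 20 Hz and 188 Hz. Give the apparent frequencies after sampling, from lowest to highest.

8 Hz, 12 Hz, 20 Hz

fs/2 = 22 Hz.
152 Hz mod fs = 20 Hz.
20 Hz ≤ fs/2 = 22 Hz, appears at 20 Hz.
140 Hz mod fs = 8 Hz.
8 Hz ≤ fs/2 = 22 Hz, appears at 8 Hz.
20 Hz ≤ fs/2 = 22 Hz, passes unchanged.
188 Hz mod fs = 12 Hz.
12 Hz ≤ fs/2 = 22 Hz, appears at 12 Hz.
Distinct values: {8 Hz, 12 Hz, 20 Hz}.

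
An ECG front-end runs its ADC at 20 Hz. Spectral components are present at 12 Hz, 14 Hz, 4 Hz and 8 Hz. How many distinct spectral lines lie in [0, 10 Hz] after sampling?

fs/2 = 10 Hz.
12 Hz > fs/2 = 10 Hz, folds to fs − 12 Hz = 8 Hz.
14 Hz > fs/2 = 10 Hz, folds to fs − 14 Hz = 6 Hz.
4 Hz ≤ fs/2 = 10 Hz, passes unchanged.
8 Hz ≤ fs/2 = 10 Hz, passes unchanged.
Distinct values: {4 Hz, 6 Hz, 8 Hz} → 3.

3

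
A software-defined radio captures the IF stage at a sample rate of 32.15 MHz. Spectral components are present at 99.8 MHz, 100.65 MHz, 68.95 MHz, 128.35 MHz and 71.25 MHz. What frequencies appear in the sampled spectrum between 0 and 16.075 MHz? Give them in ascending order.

0.25 MHz, 3.35 MHz, 4.2 MHz, 4.65 MHz, 6.95 MHz

fs/2 = 16.075 MHz.
99.8 MHz mod fs = 3.35 MHz.
3.35 MHz ≤ fs/2 = 16.075 MHz, appears at 3.35 MHz.
100.65 MHz mod fs = 4.2 MHz.
4.2 MHz ≤ fs/2 = 16.075 MHz, appears at 4.2 MHz.
68.95 MHz mod fs = 4.65 MHz.
4.65 MHz ≤ fs/2 = 16.075 MHz, appears at 4.65 MHz.
128.35 MHz mod fs = 31.9 MHz.
31.9 MHz > fs/2 = 16.075 MHz, folds to fs − 31.9 MHz = 0.25 MHz.
71.25 MHz mod fs = 6.95 MHz.
6.95 MHz ≤ fs/2 = 16.075 MHz, appears at 6.95 MHz.
Distinct values: {0.25 MHz, 3.35 MHz, 4.2 MHz, 4.65 MHz, 6.95 MHz}.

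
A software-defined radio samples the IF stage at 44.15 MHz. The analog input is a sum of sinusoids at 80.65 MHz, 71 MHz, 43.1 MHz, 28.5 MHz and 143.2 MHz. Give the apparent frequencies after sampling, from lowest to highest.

fs/2 = 22.075 MHz.
80.65 MHz mod fs = 36.5 MHz.
36.5 MHz > fs/2 = 22.075 MHz, folds to fs − 36.5 MHz = 7.65 MHz.
71 MHz mod fs = 26.85 MHz.
26.85 MHz > fs/2 = 22.075 MHz, folds to fs − 26.85 MHz = 17.3 MHz.
43.1 MHz > fs/2 = 22.075 MHz, folds to fs − 43.1 MHz = 1.05 MHz.
28.5 MHz > fs/2 = 22.075 MHz, folds to fs − 28.5 MHz = 15.65 MHz.
143.2 MHz mod fs = 10.75 MHz.
10.75 MHz ≤ fs/2 = 22.075 MHz, appears at 10.75 MHz.
Distinct values: {1.05 MHz, 7.65 MHz, 10.75 MHz, 15.65 MHz, 17.3 MHz}.

1.05 MHz, 7.65 MHz, 10.75 MHz, 15.65 MHz, 17.3 MHz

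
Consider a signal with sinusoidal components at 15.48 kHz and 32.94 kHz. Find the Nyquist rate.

Highest-frequency component: 32.94 kHz.
Nyquist rate = 2 × 32.94 kHz = 65.88 kHz.

65.88 kHz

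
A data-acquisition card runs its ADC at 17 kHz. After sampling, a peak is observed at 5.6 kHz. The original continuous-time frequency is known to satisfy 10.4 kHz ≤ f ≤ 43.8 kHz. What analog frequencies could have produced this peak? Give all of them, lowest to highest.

11.4 kHz, 22.6 kHz, 28.4 kHz, 39.6 kHz

Frequencies that alias to 5.6 kHz are k·fs ± 5.6 kHz for integer k ≥ 0.
k=0: 5.6 kHz.
k=1: 11.4 kHz, 22.6 kHz.
k=2: 28.4 kHz, 39.6 kHz.
k=3: 45.4 kHz, 56.6 kHz.
Within [10.4 kHz, 43.8 kHz]: 11.4 kHz, 22.6 kHz, 28.4 kHz, 39.6 kHz.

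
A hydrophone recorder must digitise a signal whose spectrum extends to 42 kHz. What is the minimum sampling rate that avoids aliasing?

84 kHz

Nyquist rate = 2 × 42 kHz = 84 kHz.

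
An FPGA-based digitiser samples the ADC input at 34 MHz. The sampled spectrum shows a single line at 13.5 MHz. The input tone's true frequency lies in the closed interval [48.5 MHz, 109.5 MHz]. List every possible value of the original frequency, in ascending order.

Frequencies that alias to 13.5 MHz are k·fs ± 13.5 MHz for integer k ≥ 0.
k=0: 13.5 MHz.
k=1: 20.5 MHz, 47.5 MHz.
k=2: 54.5 MHz, 81.5 MHz.
k=3: 88.5 MHz, 115.5 MHz.
k=4: 122.5 MHz, 149.5 MHz.
Within [48.5 MHz, 109.5 MHz]: 54.5 MHz, 81.5 MHz, 88.5 MHz.

54.5 MHz, 81.5 MHz, 88.5 MHz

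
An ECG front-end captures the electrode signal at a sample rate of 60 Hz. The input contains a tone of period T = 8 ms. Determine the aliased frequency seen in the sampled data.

T = 8 ms → f = 1/T = 125 Hz.
125 Hz mod fs = 5 Hz.
5 Hz ≤ fs/2 = 30 Hz, appears at 5 Hz.

5 Hz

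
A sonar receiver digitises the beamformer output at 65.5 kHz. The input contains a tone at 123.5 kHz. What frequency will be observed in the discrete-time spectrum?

7.5 kHz

123.5 kHz mod fs = 58 kHz.
58 kHz > fs/2 = 32.75 kHz, folds to fs − 58 kHz = 7.5 kHz.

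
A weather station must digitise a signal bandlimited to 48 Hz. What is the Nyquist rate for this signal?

Nyquist rate = 2 × 48 Hz = 96 Hz.

96 Hz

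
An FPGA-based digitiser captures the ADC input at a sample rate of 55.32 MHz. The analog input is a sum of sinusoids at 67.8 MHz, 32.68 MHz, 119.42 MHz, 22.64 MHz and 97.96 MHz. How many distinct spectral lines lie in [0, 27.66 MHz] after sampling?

4

fs/2 = 27.66 MHz.
67.8 MHz mod fs = 12.48 MHz.
12.48 MHz ≤ fs/2 = 27.66 MHz, appears at 12.48 MHz.
32.68 MHz > fs/2 = 27.66 MHz, folds to fs − 32.68 MHz = 22.64 MHz.
119.42 MHz mod fs = 8.78 MHz.
8.78 MHz ≤ fs/2 = 27.66 MHz, appears at 8.78 MHz.
22.64 MHz ≤ fs/2 = 27.66 MHz, passes unchanged.
97.96 MHz mod fs = 42.64 MHz.
42.64 MHz > fs/2 = 27.66 MHz, folds to fs − 42.64 MHz = 12.68 MHz.
Distinct values: {8.78 MHz, 12.48 MHz, 12.68 MHz, 22.64 MHz} → 4.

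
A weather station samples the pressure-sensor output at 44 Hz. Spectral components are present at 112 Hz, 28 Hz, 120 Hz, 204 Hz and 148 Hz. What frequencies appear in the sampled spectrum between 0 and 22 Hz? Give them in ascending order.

12 Hz, 16 Hz, 20 Hz

fs/2 = 22 Hz.
112 Hz mod fs = 24 Hz.
24 Hz > fs/2 = 22 Hz, folds to fs − 24 Hz = 20 Hz.
28 Hz > fs/2 = 22 Hz, folds to fs − 28 Hz = 16 Hz.
120 Hz mod fs = 32 Hz.
32 Hz > fs/2 = 22 Hz, folds to fs − 32 Hz = 12 Hz.
204 Hz mod fs = 28 Hz.
28 Hz > fs/2 = 22 Hz, folds to fs − 28 Hz = 16 Hz.
148 Hz mod fs = 16 Hz.
16 Hz ≤ fs/2 = 22 Hz, appears at 16 Hz.
Distinct values: {12 Hz, 16 Hz, 20 Hz}.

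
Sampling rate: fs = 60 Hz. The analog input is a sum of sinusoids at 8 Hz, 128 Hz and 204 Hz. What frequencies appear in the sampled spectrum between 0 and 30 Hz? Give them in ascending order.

fs/2 = 30 Hz.
8 Hz ≤ fs/2 = 30 Hz, passes unchanged.
128 Hz mod fs = 8 Hz.
8 Hz ≤ fs/2 = 30 Hz, appears at 8 Hz.
204 Hz mod fs = 24 Hz.
24 Hz ≤ fs/2 = 30 Hz, appears at 24 Hz.
Distinct values: {8 Hz, 24 Hz}.

8 Hz, 24 Hz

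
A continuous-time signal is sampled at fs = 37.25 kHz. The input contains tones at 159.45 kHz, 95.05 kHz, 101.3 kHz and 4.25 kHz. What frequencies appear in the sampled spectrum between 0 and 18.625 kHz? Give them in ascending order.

4.25 kHz, 10.45 kHz, 16.7 kHz

fs/2 = 18.625 kHz.
159.45 kHz mod fs = 10.45 kHz.
10.45 kHz ≤ fs/2 = 18.625 kHz, appears at 10.45 kHz.
95.05 kHz mod fs = 20.55 kHz.
20.55 kHz > fs/2 = 18.625 kHz, folds to fs − 20.55 kHz = 16.7 kHz.
101.3 kHz mod fs = 26.8 kHz.
26.8 kHz > fs/2 = 18.625 kHz, folds to fs − 26.8 kHz = 10.45 kHz.
4.25 kHz ≤ fs/2 = 18.625 kHz, passes unchanged.
Distinct values: {4.25 kHz, 10.45 kHz, 16.7 kHz}.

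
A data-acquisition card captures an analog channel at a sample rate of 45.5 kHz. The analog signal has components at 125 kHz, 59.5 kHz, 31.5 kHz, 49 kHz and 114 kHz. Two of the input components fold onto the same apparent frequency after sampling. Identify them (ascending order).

31.5 kHz, 59.5 kHz

fs/2 = 22.75 kHz.
125 kHz mod fs = 34 kHz.
34 kHz > fs/2 = 22.75 kHz, folds to fs − 34 kHz = 11.5 kHz.
59.5 kHz mod fs = 14 kHz.
14 kHz ≤ fs/2 = 22.75 kHz, appears at 14 kHz.
31.5 kHz > fs/2 = 22.75 kHz, folds to fs − 31.5 kHz = 14 kHz.
49 kHz mod fs = 3.5 kHz.
3.5 kHz ≤ fs/2 = 22.75 kHz, appears at 3.5 kHz.
114 kHz mod fs = 23 kHz.
23 kHz > fs/2 = 22.75 kHz, folds to fs − 23 kHz = 22.5 kHz.
31.5 kHz and 59.5 kHz both map to 14 kHz.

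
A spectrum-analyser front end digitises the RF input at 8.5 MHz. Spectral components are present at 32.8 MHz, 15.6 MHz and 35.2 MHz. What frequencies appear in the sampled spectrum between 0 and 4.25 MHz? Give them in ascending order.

fs/2 = 4.25 MHz.
32.8 MHz mod fs = 7.3 MHz.
7.3 MHz > fs/2 = 4.25 MHz, folds to fs − 7.3 MHz = 1.2 MHz.
15.6 MHz mod fs = 7.1 MHz.
7.1 MHz > fs/2 = 4.25 MHz, folds to fs − 7.1 MHz = 1.4 MHz.
35.2 MHz mod fs = 1.2 MHz.
1.2 MHz ≤ fs/2 = 4.25 MHz, appears at 1.2 MHz.
Distinct values: {1.2 MHz, 1.4 MHz}.

1.2 MHz, 1.4 MHz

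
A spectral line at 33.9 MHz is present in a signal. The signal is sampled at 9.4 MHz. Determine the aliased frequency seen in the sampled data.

3.7 MHz

33.9 MHz mod fs = 5.7 MHz.
5.7 MHz > fs/2 = 4.7 MHz, folds to fs − 5.7 MHz = 3.7 MHz.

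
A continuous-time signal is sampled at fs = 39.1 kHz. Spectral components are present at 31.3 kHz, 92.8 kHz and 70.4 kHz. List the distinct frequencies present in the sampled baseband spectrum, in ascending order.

fs/2 = 19.55 kHz.
31.3 kHz > fs/2 = 19.55 kHz, folds to fs − 31.3 kHz = 7.8 kHz.
92.8 kHz mod fs = 14.6 kHz.
14.6 kHz ≤ fs/2 = 19.55 kHz, appears at 14.6 kHz.
70.4 kHz mod fs = 31.3 kHz.
31.3 kHz > fs/2 = 19.55 kHz, folds to fs − 31.3 kHz = 7.8 kHz.
Distinct values: {7.8 kHz, 14.6 kHz}.

7.8 kHz, 14.6 kHz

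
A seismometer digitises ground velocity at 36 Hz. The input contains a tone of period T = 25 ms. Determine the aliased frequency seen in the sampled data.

4 Hz

T = 25 ms → f = 1/T = 40 Hz.
40 Hz mod fs = 4 Hz.
4 Hz ≤ fs/2 = 18 Hz, appears at 4 Hz.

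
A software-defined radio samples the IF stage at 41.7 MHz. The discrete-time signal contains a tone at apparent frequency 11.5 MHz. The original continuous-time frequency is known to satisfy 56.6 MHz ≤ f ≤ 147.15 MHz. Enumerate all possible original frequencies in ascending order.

71.9 MHz, 94.9 MHz, 113.6 MHz, 136.6 MHz

Frequencies that alias to 11.5 MHz are k·fs ± 11.5 MHz for integer k ≥ 0.
k=0: 11.5 MHz.
k=1: 30.2 MHz, 53.2 MHz.
k=2: 71.9 MHz, 94.9 MHz.
k=3: 113.6 MHz, 136.6 MHz.
k=4: 155.3 MHz, 178.3 MHz.
Within [56.6 MHz, 147.15 MHz]: 71.9 MHz, 94.9 MHz, 113.6 MHz, 136.6 MHz.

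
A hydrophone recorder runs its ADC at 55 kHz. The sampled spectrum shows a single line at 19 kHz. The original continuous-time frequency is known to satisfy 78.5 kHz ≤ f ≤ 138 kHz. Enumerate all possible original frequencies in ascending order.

Frequencies that alias to 19 kHz are k·fs ± 19 kHz for integer k ≥ 0.
k=0: 19 kHz.
k=1: 36 kHz, 74 kHz.
k=2: 91 kHz, 129 kHz.
k=3: 146 kHz, 184 kHz.
Within [78.5 kHz, 138 kHz]: 91 kHz, 129 kHz.

91 kHz, 129 kHz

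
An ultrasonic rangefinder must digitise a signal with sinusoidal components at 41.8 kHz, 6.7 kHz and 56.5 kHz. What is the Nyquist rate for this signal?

113 kHz

Highest-frequency component: 56.5 kHz.
Nyquist rate = 2 × 56.5 kHz = 113 kHz.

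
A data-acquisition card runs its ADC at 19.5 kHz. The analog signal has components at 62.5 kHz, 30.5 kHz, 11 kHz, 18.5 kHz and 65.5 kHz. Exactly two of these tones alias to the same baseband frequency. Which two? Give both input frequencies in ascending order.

fs/2 = 9.75 kHz.
62.5 kHz mod fs = 4 kHz.
4 kHz ≤ fs/2 = 9.75 kHz, appears at 4 kHz.
30.5 kHz mod fs = 11 kHz.
11 kHz > fs/2 = 9.75 kHz, folds to fs − 11 kHz = 8.5 kHz.
11 kHz > fs/2 = 9.75 kHz, folds to fs − 11 kHz = 8.5 kHz.
18.5 kHz > fs/2 = 9.75 kHz, folds to fs − 18.5 kHz = 1 kHz.
65.5 kHz mod fs = 7 kHz.
7 kHz ≤ fs/2 = 9.75 kHz, appears at 7 kHz.
11 kHz and 30.5 kHz both map to 8.5 kHz.

11 kHz, 30.5 kHz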